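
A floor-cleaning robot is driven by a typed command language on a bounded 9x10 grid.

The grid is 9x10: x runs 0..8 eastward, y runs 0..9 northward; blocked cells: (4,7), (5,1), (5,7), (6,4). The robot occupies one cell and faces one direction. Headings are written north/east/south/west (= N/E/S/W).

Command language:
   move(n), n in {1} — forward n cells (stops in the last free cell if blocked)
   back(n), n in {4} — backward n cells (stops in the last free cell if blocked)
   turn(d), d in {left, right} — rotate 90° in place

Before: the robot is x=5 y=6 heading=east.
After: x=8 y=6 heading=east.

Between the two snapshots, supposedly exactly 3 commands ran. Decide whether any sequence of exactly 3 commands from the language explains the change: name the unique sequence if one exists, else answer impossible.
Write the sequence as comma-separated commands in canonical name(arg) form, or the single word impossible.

key: still facing E at the end — nothing in the sequence rotates
initial: x=5 y=6 heading=east
1. move(1) → x=6 y=6 heading=east
2. move(1) → x=7 y=6 heading=east
3. move(1) → x=8 y=6 heading=east
no other 3-command option fits: unique.

move(1), move(1), move(1)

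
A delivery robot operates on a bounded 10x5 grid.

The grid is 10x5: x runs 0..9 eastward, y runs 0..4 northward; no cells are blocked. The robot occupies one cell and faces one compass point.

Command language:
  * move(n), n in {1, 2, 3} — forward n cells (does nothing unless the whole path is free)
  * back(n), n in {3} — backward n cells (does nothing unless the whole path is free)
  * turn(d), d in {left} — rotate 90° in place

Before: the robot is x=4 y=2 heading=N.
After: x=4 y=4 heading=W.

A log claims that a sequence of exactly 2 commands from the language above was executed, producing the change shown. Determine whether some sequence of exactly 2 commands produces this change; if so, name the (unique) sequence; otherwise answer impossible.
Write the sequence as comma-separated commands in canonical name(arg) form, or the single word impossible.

key: running turn(left) before move(2) would end elsewhere — order is forced
start: x=4 y=2 heading=N
1. move(2) → x=4 y=4 heading=N
2. turn(left) → x=4 y=4 heading=W
no other 2-command option fits: unique.

move(2), turn(left)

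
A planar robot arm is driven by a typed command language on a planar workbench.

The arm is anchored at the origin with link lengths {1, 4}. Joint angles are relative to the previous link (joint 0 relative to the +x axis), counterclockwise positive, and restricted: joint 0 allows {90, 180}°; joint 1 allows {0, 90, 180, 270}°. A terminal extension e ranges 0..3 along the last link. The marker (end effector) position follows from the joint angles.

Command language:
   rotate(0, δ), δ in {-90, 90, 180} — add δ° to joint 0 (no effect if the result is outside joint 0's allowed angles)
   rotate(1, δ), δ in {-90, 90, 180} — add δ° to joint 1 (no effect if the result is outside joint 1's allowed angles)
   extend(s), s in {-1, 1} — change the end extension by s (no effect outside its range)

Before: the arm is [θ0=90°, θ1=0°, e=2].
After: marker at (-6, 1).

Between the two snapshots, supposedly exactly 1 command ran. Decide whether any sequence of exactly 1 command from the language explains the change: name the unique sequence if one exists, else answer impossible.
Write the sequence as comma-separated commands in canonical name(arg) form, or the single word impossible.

from: [θ0=90°, θ1=0°, e=2]
step 1 (rotate(1, 90)): [θ0=90°, θ1=90°, e=2]
uniquely the one of 8 1-step routes that fits.

rotate(1, 90)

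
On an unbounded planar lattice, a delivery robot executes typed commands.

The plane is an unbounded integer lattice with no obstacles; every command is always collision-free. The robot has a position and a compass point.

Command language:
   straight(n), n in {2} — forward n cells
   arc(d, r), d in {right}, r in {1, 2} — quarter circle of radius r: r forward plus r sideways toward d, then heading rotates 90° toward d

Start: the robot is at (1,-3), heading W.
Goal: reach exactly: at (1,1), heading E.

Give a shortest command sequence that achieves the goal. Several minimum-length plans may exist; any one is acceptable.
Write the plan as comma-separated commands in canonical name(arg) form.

arc(right, 2), arc(right, 2)

t0: at (1,-3), heading W
1. arc(right, 2) → at (-1,-1), heading N
2. arc(right, 2) → at (1,1), heading E
nothing shorter than 2 reaches the goal.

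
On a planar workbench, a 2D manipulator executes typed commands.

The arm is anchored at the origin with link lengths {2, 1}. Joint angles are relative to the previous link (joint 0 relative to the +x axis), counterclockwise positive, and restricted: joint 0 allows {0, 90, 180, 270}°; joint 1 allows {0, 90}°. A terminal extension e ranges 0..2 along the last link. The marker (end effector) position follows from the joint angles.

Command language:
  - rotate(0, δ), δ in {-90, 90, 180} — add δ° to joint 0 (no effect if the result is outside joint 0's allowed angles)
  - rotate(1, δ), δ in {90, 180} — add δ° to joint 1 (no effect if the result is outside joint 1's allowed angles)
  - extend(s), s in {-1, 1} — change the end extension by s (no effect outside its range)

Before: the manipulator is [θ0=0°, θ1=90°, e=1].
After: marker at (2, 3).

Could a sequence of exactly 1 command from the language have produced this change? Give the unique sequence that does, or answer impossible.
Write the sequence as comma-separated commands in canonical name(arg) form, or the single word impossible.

start: [θ0=0°, θ1=90°, e=1]
1. extend(1) → [θ0=0°, θ1=90°, e=2]
uniquely the one of 7 1-step routes that fits.

extend(1)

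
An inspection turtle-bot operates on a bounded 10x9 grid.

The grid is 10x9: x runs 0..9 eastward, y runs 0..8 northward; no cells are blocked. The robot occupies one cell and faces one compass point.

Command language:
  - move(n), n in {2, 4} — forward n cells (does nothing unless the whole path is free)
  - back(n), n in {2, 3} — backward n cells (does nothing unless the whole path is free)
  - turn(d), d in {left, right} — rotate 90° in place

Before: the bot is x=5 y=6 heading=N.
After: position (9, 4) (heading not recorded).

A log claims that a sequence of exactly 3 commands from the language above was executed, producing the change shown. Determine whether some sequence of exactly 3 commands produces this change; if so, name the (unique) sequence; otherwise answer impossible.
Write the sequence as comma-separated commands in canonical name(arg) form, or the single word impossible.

key: order matters: swapping back(2) and move(4) lands elsewhere
begin: x=5 y=6 heading=N
t=1 back(2) ⇒ x=5 y=4 heading=N
t=2 turn(right) ⇒ x=5 y=4 heading=E
t=3 move(4) ⇒ x=9 y=4 heading=E
no rival 3-sequence matches.

back(2), turn(right), move(4)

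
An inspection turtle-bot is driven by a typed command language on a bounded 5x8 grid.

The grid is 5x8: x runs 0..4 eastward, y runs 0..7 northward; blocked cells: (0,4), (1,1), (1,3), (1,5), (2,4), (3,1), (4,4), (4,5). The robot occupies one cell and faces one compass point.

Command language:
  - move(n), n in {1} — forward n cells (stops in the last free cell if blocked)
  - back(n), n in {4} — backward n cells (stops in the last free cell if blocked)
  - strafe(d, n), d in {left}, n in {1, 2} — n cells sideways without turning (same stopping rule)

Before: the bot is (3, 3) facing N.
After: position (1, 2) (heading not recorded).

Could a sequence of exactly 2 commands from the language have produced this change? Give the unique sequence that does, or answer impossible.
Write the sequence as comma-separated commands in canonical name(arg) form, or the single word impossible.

key: running strafe(left, 2) before back(4) would end elsewhere — order is forced
t0: (3, 3) facing N
step 1 (back(4)): (3, 2) facing N
step 2 (strafe(left, 2)): (1, 2) facing N
uniquely the one of 16 2-step routes that fits.

back(4), strafe(left, 2)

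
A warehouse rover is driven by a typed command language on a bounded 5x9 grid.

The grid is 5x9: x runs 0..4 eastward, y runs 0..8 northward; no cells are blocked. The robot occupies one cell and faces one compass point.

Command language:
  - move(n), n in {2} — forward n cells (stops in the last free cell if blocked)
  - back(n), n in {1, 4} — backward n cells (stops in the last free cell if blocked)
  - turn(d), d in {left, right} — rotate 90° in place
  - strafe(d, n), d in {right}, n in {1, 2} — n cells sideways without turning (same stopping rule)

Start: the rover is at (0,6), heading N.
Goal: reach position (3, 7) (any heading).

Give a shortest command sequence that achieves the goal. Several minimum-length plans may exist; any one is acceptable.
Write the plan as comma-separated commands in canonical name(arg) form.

strafe(right, 1), back(1), move(2), strafe(right, 2)

start: at (0,6), heading N
step 1 (strafe(right, 1)): at (1,6), heading N
step 2 (back(1)): at (1,5), heading N
step 3 (move(2)): at (1,7), heading N
step 4 (strafe(right, 2)): at (3,7), heading N
minimal: 4 command(s), checked below 4.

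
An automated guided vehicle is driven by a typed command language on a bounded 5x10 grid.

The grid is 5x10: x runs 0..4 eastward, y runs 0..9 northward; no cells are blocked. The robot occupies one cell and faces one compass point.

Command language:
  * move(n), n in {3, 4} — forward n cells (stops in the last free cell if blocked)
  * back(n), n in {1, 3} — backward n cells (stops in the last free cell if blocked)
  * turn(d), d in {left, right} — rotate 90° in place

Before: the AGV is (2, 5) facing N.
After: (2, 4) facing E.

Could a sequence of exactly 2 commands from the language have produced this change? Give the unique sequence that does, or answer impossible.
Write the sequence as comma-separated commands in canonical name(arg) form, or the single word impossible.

key: order matters: swapping back(1) and turn(right) lands elsewhere
begin: (2, 5) facing N
step 1 (back(1)): (2, 4) facing N
step 2 (turn(right)): (2, 4) facing E
no other 2-command option fits: unique.

back(1), turn(right)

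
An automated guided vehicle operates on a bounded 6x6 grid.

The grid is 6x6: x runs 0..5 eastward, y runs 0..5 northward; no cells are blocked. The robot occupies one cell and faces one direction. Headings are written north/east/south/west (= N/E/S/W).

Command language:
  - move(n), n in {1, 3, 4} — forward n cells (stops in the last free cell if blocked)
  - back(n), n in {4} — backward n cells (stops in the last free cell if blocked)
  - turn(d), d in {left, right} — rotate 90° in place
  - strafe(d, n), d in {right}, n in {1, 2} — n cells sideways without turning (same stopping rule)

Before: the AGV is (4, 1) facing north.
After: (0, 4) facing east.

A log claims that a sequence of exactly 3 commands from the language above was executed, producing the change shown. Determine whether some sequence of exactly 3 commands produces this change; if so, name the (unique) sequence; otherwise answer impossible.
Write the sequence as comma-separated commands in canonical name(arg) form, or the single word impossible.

key: order matters: swapping move(3) and back(4) lands elsewhere
begin: (4, 1) facing north
step 1 (move(3)): (4, 4) facing north
step 2 (turn(right)): (4, 4) facing east
step 3 (back(4)): (0, 4) facing east
no rival 3-sequence matches.

move(3), turn(right), back(4)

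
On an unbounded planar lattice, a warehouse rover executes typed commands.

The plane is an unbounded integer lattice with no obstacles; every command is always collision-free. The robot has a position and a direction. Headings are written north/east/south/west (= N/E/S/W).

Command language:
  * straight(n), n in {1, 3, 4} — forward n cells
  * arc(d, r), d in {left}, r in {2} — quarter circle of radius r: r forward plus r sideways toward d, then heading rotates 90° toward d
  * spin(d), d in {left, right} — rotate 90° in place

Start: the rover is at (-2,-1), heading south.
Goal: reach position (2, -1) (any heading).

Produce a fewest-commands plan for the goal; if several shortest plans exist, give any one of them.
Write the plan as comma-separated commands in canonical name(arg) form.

begin: at (-2,-1), heading south
1. arc(left, 2) → at (0,-3), heading east
2. arc(left, 2) → at (2,-1), heading north
shorter routes all fall short; 2 is best.

arc(left, 2), arc(left, 2)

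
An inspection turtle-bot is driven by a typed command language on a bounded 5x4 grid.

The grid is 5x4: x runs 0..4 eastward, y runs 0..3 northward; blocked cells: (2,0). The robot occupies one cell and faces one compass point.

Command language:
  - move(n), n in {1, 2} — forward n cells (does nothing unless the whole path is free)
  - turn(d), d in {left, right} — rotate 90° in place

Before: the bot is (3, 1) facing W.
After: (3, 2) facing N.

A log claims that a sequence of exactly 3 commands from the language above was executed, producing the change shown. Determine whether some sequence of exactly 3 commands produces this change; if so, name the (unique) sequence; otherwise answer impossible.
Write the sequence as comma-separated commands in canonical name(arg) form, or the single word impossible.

key: order matters: swapping turn(right) and move(2) lands elsewhere
begin: (3, 1) facing W
1. turn(right) → (3, 1) facing N
2. move(1) → (3, 2) facing N
3. move(2) → (3, 2) facing N
no other 3-command option fits: unique.

turn(right), move(1), move(2)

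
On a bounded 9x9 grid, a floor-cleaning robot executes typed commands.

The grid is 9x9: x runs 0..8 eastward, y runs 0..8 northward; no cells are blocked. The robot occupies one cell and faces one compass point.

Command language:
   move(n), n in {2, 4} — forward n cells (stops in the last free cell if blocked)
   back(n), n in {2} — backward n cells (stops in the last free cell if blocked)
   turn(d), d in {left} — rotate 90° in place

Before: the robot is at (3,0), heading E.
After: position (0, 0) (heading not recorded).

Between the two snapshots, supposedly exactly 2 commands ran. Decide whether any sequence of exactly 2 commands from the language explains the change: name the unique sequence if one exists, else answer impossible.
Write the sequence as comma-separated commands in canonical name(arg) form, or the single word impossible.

back(2), back(2)

key: the second back(2) runs into the grid edge before its full distance
start: at (3,0), heading E
t=1 back(2) ⇒ at (1,0), heading E
t=2 back(2) ⇒ at (0,0), heading E
uniquely the one of 16 2-step routes that fits.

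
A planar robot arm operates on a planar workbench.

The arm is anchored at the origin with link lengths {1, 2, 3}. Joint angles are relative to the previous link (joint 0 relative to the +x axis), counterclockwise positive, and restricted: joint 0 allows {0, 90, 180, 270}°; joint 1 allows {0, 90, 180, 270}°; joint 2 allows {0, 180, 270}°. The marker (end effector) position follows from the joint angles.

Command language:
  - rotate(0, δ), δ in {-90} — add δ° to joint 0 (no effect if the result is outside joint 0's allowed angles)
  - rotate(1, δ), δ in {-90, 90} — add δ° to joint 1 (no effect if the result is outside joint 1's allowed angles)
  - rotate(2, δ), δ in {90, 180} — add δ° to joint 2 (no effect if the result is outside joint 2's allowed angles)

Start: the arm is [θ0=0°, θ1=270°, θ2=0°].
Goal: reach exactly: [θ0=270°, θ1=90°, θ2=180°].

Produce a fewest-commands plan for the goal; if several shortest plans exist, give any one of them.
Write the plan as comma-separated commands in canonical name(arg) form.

t0: [θ0=0°, θ1=270°, θ2=0°]
[1] after rotate(1, 90): [θ0=0°, θ1=0°, θ2=0°]
[2] after rotate(1, 90): [θ0=0°, θ1=90°, θ2=0°]
[3] after rotate(0, -90): [θ0=270°, θ1=90°, θ2=0°]
[4] after rotate(2, 180): [θ0=270°, θ1=90°, θ2=180°]
minimal: 4 command(s), checked below 4.

rotate(1, 90), rotate(1, 90), rotate(0, -90), rotate(2, 180)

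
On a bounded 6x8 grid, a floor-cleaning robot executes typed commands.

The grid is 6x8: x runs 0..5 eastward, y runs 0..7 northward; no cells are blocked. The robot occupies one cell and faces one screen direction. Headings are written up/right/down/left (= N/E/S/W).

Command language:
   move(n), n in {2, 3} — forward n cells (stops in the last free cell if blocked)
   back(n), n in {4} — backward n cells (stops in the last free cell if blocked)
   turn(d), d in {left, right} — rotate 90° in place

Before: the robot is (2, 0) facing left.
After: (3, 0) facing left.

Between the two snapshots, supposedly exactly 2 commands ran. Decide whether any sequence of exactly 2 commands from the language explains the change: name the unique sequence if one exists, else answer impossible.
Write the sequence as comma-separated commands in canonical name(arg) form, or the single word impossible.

key: heading stays W — no command in the sequence turns
t0: (2, 0) facing left
t=1 back(4) ⇒ (5, 0) facing left
t=2 move(2) ⇒ (3, 0) facing left
no rival 2-sequence matches.

back(4), move(2)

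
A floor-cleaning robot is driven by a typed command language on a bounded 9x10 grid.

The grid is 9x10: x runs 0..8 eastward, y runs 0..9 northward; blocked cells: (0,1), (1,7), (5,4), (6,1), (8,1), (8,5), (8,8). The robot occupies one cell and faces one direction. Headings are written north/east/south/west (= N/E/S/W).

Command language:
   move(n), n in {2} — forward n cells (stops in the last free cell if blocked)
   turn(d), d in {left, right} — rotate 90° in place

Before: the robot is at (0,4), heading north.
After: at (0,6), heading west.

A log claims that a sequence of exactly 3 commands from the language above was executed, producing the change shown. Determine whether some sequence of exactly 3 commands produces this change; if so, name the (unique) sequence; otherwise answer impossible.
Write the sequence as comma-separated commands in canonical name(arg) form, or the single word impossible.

move(2), turn(left), move(2)

key: the second move(2) runs into the grid edge before its full distance
start: at (0,4), heading north
1. move(2) → at (0,6), heading north
2. turn(left) → at (0,6), heading west
3. move(2) → at (0,6), heading west
no other 3-command option fits: unique.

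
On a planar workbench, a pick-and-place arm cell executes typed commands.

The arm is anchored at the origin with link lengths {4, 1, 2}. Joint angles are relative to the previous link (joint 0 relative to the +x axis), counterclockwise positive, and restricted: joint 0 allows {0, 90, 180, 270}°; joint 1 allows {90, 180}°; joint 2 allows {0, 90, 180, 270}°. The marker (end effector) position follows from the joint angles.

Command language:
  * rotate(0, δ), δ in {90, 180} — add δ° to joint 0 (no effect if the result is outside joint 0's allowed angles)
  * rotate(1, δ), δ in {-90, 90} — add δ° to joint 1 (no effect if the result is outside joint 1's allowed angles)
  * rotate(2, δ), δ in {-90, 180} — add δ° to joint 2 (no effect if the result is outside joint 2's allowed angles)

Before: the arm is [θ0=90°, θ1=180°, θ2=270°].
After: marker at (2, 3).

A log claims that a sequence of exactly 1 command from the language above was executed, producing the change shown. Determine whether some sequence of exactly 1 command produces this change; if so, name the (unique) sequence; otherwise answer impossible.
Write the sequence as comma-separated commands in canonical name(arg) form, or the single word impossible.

begin: [θ0=90°, θ1=180°, θ2=270°]
t=1 rotate(2, 180) ⇒ [θ0=90°, θ1=180°, θ2=90°]
no rival 1-sequence matches.

rotate(2, 180)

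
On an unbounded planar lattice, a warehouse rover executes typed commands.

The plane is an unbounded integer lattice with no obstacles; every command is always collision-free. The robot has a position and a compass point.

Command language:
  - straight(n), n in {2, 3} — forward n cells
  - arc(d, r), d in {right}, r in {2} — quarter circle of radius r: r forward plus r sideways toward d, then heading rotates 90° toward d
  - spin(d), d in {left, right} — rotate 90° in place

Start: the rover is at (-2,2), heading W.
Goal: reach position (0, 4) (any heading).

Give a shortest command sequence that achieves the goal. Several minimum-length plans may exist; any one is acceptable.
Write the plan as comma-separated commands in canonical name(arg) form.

begin: at (-2,2), heading W
step 1 (spin(right)): at (-2,2), heading N
step 2 (arc(right, 2)): at (0,4), heading E
shorter routes all fall short; 2 is best.

spin(right), arc(right, 2)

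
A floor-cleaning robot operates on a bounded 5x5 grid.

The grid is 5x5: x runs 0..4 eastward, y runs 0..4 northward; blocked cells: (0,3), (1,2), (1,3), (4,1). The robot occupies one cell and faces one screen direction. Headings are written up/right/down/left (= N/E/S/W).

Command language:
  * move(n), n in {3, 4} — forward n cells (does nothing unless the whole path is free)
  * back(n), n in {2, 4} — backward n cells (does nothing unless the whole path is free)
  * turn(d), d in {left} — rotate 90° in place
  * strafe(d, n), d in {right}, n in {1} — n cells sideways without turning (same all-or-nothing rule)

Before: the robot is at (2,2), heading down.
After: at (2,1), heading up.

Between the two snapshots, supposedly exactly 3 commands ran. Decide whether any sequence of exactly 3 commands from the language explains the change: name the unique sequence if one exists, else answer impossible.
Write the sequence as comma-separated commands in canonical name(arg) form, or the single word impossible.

key: cell and facing (now N) both changed — the 3 commands mix motion and turning
initial: at (2,2), heading down
step 1 (turn(left)): at (2,2), heading right
step 2 (strafe(right, 1)): at (2,1), heading right
step 3 (turn(left)): at (2,1), heading up
all 216 alternatives checked — unique.

turn(left), strafe(right, 1), turn(left)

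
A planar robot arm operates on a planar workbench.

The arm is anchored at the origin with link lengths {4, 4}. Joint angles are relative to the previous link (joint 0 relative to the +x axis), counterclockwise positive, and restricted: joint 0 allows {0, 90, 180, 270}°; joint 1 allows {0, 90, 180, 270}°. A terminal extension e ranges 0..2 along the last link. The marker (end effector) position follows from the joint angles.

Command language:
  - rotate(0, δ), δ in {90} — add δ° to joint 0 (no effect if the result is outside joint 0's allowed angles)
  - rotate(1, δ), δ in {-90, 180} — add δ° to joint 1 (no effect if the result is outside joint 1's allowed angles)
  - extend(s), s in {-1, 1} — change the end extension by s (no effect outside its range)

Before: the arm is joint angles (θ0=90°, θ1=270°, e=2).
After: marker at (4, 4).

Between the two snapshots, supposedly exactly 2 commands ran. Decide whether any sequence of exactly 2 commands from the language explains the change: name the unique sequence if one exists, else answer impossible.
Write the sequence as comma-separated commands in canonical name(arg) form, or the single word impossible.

extend(-1), extend(-1)

begin: joint angles (θ0=90°, θ1=270°, e=2)
step 1 (extend(-1)): joint angles (θ0=90°, θ1=270°, e=1)
step 2 (extend(-1)): joint angles (θ0=90°, θ1=270°, e=0)
no rival 2-sequence matches.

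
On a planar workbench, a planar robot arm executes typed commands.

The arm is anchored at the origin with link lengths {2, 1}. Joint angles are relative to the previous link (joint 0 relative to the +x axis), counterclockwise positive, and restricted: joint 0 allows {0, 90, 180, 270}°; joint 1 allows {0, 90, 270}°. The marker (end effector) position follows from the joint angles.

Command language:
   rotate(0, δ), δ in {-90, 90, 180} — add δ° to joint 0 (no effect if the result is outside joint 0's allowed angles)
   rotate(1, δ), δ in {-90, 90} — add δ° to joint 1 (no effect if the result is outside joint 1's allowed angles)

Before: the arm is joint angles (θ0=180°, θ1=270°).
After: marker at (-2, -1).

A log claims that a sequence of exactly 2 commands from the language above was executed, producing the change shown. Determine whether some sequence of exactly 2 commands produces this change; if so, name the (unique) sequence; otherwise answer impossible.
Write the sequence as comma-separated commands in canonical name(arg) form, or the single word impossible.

rotate(1, 90), rotate(1, 90)

t0: joint angles (θ0=180°, θ1=270°)
1. rotate(1, 90) → joint angles (θ0=180°, θ1=0°)
2. rotate(1, 90) → joint angles (θ0=180°, θ1=90°)
no other 2-command option fits: unique.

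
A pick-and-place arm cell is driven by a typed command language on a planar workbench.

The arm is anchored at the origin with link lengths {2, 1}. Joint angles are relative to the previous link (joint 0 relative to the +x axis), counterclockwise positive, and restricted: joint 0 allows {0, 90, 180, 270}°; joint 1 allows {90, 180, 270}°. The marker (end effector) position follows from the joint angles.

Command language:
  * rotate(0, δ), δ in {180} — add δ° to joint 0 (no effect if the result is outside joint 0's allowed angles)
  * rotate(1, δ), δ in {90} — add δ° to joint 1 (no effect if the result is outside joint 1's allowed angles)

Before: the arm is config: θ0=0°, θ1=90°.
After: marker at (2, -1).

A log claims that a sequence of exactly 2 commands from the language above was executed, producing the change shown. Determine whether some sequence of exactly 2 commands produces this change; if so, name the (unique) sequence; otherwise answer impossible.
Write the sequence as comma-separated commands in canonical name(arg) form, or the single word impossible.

rotate(1, 90), rotate(1, 90)

from: config: θ0=0°, θ1=90°
step 1 (rotate(1, 90)): config: θ0=0°, θ1=180°
step 2 (rotate(1, 90)): config: θ0=0°, θ1=270°
no rival 2-sequence matches.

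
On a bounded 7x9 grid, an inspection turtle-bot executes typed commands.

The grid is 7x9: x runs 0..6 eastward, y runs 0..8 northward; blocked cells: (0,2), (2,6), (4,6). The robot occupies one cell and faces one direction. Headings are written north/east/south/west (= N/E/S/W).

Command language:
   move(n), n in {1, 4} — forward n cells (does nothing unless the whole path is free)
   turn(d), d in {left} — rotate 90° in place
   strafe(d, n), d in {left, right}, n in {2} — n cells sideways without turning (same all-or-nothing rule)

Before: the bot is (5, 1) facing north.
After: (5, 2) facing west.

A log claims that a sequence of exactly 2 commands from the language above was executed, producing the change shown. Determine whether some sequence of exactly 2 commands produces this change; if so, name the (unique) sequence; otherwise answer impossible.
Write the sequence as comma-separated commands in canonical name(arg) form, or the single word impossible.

key: order matters: swapping move(1) and turn(left) lands elsewhere
t0: (5, 1) facing north
t=1 move(1) ⇒ (5, 2) facing north
t=2 turn(left) ⇒ (5, 2) facing west
uniquely the one of 25 2-step routes that fits.

move(1), turn(left)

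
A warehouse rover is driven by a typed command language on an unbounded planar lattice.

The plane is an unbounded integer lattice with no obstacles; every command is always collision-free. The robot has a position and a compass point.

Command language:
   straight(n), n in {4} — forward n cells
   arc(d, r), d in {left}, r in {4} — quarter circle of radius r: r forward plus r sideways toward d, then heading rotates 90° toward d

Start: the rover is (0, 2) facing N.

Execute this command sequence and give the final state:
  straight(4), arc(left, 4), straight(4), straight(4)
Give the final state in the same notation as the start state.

start: (0, 2) facing N
1. straight(4) → (0, 6) facing N
2. arc(left, 4) → (-4, 10) facing W
3. straight(4) → (-8, 10) facing W
4. straight(4) → (-12, 10) facing W

(-12, 10) facing W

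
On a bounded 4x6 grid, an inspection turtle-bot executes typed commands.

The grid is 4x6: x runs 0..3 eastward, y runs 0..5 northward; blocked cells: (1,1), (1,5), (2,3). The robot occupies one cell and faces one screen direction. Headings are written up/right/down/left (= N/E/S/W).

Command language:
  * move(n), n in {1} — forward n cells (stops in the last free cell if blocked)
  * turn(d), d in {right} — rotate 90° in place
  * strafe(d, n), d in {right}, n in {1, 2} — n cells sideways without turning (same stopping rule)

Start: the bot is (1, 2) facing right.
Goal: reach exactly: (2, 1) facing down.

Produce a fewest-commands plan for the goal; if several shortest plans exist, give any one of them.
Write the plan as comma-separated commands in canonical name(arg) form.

move(1), turn(right), move(1)

start: (1, 2) facing right
t=1 move(1) ⇒ (2, 2) facing right
t=2 turn(right) ⇒ (2, 2) facing down
t=3 move(1) ⇒ (2, 1) facing down
shorter routes all fall short; 3 is best.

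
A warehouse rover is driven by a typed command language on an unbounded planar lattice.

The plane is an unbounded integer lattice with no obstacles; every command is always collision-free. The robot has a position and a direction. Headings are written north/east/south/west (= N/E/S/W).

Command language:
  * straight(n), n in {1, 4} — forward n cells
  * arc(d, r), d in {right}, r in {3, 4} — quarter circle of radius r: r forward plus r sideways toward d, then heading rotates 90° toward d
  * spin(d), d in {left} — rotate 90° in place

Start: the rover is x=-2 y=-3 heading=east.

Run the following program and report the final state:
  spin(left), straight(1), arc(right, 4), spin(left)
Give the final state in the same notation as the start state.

t0: x=-2 y=-3 heading=east
[1] after spin(left): x=-2 y=-3 heading=north
[2] after straight(1): x=-2 y=-2 heading=north
[3] after arc(right, 4): x=2 y=2 heading=east
[4] after spin(left): x=2 y=2 heading=north

x=2 y=2 heading=north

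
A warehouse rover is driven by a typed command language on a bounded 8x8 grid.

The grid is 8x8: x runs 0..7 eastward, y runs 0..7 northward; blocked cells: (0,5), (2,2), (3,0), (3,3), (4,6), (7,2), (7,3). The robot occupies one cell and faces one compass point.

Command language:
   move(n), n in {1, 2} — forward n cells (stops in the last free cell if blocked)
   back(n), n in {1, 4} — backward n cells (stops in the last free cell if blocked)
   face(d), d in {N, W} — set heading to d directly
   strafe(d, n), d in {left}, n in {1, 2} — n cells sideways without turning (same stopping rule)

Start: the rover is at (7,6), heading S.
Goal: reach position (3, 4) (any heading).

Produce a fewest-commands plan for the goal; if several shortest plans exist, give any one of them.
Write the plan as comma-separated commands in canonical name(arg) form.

face(N), back(4), strafe(left, 2), strafe(left, 2)

initial: at (7,6), heading S
1. face(N) → at (7,6), heading N
2. back(4) → at (7,4), heading N
3. strafe(left, 2) → at (5,4), heading N
4. strafe(left, 2) → at (3,4), heading N
shorter routes all fall short; 4 is best.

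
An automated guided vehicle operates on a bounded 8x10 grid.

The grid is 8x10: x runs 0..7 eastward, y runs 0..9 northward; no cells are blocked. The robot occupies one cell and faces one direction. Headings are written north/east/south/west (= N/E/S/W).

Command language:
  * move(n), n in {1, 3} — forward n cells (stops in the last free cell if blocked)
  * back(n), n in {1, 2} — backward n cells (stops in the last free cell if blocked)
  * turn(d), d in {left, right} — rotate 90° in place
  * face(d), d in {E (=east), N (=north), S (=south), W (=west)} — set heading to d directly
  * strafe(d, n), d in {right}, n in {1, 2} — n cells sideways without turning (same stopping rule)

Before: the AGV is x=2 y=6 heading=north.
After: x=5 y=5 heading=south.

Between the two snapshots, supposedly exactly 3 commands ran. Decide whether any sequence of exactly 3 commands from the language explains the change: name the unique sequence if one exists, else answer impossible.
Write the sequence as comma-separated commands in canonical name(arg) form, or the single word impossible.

no 3-step route produces this change.

impossible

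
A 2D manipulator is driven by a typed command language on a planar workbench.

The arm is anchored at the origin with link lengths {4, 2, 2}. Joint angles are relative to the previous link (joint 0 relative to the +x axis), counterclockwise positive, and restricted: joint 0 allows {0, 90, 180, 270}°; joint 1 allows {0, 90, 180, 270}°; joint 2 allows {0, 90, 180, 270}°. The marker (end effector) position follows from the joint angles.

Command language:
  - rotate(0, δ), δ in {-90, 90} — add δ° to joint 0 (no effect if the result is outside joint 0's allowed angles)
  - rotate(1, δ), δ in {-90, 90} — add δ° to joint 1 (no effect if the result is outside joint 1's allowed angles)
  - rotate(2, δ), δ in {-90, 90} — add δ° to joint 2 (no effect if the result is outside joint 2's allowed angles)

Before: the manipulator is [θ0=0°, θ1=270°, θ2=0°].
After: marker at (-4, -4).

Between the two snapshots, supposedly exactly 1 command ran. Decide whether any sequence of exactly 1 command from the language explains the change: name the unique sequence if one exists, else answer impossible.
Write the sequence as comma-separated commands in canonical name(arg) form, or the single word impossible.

rotate(0, -90)

start: [θ0=0°, θ1=270°, θ2=0°]
[1] after rotate(0, -90): [θ0=270°, θ1=270°, θ2=0°]
no other 1-command option fits: unique.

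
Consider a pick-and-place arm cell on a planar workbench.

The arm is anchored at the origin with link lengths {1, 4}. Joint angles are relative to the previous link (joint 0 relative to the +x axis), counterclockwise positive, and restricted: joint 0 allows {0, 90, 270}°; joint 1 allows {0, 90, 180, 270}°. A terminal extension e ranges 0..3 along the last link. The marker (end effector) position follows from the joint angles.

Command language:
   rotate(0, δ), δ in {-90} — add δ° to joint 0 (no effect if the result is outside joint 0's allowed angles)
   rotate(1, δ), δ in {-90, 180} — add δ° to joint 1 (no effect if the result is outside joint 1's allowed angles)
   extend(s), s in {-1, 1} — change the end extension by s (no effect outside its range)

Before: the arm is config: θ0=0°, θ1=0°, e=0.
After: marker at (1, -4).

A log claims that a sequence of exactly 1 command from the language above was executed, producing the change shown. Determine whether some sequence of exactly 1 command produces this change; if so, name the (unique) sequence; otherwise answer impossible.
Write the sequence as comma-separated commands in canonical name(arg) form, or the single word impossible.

rotate(1, -90)

begin: config: θ0=0°, θ1=0°, e=0
t=1 rotate(1, -90) ⇒ config: θ0=0°, θ1=270°, e=0
uniquely the one of 5 1-step routes that fits.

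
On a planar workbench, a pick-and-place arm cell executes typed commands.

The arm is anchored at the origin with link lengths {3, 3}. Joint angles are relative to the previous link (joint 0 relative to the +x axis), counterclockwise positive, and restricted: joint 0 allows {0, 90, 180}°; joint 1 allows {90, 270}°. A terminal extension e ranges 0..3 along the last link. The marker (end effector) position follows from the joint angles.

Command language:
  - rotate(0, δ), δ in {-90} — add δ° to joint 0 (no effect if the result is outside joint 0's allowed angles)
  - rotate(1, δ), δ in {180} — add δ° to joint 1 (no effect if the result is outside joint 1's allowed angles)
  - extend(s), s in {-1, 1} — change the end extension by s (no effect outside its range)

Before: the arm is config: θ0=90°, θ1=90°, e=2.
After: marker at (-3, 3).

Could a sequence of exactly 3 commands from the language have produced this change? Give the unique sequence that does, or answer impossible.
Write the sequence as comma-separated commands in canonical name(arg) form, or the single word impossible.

extend(-1), extend(-1), extend(-1)

from: config: θ0=90°, θ1=90°, e=2
t=1 extend(-1) ⇒ config: θ0=90°, θ1=90°, e=1
t=2 extend(-1) ⇒ config: θ0=90°, θ1=90°, e=0
t=3 extend(-1) ⇒ config: θ0=90°, θ1=90°, e=0
uniquely the one of 64 3-step routes that fits.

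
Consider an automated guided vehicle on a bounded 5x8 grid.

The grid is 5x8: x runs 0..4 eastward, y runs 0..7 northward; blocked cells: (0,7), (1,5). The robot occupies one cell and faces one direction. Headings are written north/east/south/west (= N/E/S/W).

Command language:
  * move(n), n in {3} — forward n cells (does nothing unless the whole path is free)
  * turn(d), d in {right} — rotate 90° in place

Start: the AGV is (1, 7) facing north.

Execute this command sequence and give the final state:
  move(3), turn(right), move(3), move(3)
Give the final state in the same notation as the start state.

t0: (1, 7) facing north
[1] after move(3): (1, 7) facing north
[2] after turn(right): (1, 7) facing east
[3] after move(3): (4, 7) facing east
[4] after move(3): (4, 7) facing east

(4, 7) facing east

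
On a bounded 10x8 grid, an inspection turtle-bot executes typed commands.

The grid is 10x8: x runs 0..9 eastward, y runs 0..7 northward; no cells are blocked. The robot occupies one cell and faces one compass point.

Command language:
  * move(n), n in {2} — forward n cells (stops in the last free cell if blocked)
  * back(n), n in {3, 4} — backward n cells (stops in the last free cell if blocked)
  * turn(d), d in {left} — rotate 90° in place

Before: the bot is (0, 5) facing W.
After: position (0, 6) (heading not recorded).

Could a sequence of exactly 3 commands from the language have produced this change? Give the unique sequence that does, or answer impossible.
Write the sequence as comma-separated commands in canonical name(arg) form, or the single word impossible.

key: order matters: swapping turn(left) and back(3) lands elsewhere
t0: (0, 5) facing W
t=1 turn(left) ⇒ (0, 5) facing S
t=2 move(2) ⇒ (0, 3) facing S
t=3 back(3) ⇒ (0, 6) facing S
uniquely the one of 64 3-step routes that fits.

turn(left), move(2), back(3)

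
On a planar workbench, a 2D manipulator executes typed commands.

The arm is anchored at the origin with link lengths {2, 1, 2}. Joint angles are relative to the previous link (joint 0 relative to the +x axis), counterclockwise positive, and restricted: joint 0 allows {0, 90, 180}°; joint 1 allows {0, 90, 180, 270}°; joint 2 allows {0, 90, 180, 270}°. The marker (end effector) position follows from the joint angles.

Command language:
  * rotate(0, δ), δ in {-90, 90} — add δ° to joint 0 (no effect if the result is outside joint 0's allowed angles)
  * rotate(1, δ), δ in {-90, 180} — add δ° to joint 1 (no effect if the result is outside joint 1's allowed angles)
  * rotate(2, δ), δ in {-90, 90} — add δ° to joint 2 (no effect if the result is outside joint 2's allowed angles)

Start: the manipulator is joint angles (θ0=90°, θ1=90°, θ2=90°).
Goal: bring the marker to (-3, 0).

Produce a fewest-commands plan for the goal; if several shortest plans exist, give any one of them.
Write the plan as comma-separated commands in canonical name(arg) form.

start: joint angles (θ0=90°, θ1=90°, θ2=90°)
t=1 rotate(1, -90) ⇒ joint angles (θ0=90°, θ1=0°, θ2=90°)
t=2 rotate(2, 90) ⇒ joint angles (θ0=90°, θ1=0°, θ2=180°)
t=3 rotate(0, 90) ⇒ joint angles (θ0=180°, θ1=0°, θ2=180°)
t=4 rotate(1, 180) ⇒ joint angles (θ0=180°, θ1=180°, θ2=180°)
nothing shorter than 4 reaches the goal.

rotate(1, -90), rotate(2, 90), rotate(0, 90), rotate(1, 180)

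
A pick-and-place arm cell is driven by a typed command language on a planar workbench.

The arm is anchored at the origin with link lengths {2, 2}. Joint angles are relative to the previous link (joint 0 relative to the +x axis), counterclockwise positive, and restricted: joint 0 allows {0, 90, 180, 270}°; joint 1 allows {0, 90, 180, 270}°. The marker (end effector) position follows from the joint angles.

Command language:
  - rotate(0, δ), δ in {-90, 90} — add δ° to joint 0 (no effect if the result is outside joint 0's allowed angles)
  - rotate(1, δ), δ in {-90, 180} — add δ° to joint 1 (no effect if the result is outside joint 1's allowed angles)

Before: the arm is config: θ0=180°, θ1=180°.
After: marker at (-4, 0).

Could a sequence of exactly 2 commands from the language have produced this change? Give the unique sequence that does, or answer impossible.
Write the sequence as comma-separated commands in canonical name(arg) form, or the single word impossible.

t0: config: θ0=180°, θ1=180°
t=1 rotate(1, -90) ⇒ config: θ0=180°, θ1=90°
t=2 rotate(1, -90) ⇒ config: θ0=180°, θ1=0°
no other 2-command option fits: unique.

rotate(1, -90), rotate(1, -90)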